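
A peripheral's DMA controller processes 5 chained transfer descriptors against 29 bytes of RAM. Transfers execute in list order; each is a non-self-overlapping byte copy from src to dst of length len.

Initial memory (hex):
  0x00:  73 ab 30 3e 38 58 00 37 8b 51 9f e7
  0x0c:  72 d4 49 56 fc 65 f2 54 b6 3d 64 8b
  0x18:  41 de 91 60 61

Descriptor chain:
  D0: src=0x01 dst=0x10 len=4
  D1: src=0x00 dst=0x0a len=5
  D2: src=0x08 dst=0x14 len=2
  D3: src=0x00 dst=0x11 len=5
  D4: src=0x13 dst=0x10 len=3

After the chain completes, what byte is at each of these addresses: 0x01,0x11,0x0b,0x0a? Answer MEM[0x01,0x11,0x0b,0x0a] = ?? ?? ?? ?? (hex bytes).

MEM[0x01,0x11,0x0b,0x0a] = ab 3e ab 73

[0] 0x01->0x10 len=4 : ab 30 3e 38
[1] 0x00->0x0a len=5 : 73 ab 30 3e 38
[2] 0x08->0x14 len=2 : 8b 51
[3] 0x00->0x11 len=5 : 73 ab 30 3e 38
[4] 0x13->0x10 len=3 : 30 3e 38
query mem[0x01]=0xab, mem[0x11]=0x3e, mem[0x0b]=0xab, mem[0x0a]=0x73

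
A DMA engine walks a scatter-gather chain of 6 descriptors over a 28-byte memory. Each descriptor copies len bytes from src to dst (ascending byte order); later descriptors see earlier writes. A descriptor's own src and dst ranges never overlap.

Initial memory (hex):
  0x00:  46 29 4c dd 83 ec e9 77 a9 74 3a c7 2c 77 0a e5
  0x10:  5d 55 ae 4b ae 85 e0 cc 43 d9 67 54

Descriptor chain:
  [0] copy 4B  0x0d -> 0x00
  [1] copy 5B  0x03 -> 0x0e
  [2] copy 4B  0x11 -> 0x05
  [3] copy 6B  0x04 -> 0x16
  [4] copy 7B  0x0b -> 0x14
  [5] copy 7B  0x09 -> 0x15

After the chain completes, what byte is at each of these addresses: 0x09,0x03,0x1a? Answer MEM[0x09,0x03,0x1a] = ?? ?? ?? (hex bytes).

MEM[0x09,0x03,0x1a] = 74 5d 5d

#0 dst[0x00+4] := {0x77,0x0a,0xe5,0x5d}
#1 dst[0x0e+5] := {0x5d,0x83,0xec,0xe9,0x77}
#2 dst[0x05+4] := {0xe9,0x77,0x4b,0xae}
#3 dst[0x16+6] := {0x83,0xe9,0x77,0x4b,0xae,0x74}
#4 dst[0x14+7] := {0xc7,0x2c,0x77,0x5d,0x83,0xec,0xe9}
#5 dst[0x15+7] := {0x74,0x3a,0xc7,0x2c,0x77,0x5d,0x83}
query mem[0x09]=0x74, mem[0x03]=0x5d, mem[0x1a]=0x5d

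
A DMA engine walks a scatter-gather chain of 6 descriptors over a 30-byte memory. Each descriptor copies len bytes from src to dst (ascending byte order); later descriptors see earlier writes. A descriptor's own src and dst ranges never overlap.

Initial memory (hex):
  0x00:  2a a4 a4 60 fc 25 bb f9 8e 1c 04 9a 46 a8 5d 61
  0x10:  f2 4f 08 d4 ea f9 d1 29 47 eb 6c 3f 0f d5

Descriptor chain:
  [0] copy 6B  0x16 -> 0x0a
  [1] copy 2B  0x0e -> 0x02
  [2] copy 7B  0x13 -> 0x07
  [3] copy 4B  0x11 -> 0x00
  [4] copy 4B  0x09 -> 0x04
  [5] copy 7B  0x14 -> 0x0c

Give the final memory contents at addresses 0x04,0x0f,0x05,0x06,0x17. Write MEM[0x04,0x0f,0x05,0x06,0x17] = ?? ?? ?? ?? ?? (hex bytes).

MEM[0x04,0x0f,0x05,0x06,0x17] = f9 29 d1 29 29

#0 dst[0x0a+6] := {0xd1,0x29,0x47,0xeb,0x6c,0x3f}
#1 dst[0x02+2] := {0x6c,0x3f}
#2 dst[0x07+7] := {0xd4,0xea,0xf9,0xd1,0x29,0x47,0xeb}
#3 dst[0x00+4] := {0x4f,0x08,0xd4,0xea}
#4 dst[0x04+4] := {0xf9,0xd1,0x29,0x47}
#5 dst[0x0c+7] := {0xea,0xf9,0xd1,0x29,0x47,0xeb,0x6c}
query mem[0x04]=0xf9, mem[0x0f]=0x29, mem[0x05]=0xd1, mem[0x06]=0x29, mem[0x17]=0x29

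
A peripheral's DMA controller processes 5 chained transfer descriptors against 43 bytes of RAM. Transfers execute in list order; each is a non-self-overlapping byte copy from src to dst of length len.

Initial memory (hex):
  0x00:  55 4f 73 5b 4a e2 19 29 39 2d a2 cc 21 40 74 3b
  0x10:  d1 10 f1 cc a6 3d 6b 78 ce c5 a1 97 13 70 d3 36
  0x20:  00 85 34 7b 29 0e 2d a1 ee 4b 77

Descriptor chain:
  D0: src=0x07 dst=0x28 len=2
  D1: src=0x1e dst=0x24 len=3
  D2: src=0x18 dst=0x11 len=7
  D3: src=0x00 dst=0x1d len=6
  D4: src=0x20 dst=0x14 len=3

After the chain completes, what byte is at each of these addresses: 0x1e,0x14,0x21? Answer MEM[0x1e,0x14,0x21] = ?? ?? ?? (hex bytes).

MEM[0x1e,0x14,0x21] = 4f 5b 4a

[0] 0x07->0x28 len=2 : 29 39
[1] 0x1e->0x24 len=3 : d3 36 00
[2] 0x18->0x11 len=7 : ce c5 a1 97 13 70 d3
[3] 0x00->0x1d len=6 : 55 4f 73 5b 4a e2
[4] 0x20->0x14 len=3 : 5b 4a e2
query mem[0x1e]=0x4f, mem[0x14]=0x5b, mem[0x21]=0x4a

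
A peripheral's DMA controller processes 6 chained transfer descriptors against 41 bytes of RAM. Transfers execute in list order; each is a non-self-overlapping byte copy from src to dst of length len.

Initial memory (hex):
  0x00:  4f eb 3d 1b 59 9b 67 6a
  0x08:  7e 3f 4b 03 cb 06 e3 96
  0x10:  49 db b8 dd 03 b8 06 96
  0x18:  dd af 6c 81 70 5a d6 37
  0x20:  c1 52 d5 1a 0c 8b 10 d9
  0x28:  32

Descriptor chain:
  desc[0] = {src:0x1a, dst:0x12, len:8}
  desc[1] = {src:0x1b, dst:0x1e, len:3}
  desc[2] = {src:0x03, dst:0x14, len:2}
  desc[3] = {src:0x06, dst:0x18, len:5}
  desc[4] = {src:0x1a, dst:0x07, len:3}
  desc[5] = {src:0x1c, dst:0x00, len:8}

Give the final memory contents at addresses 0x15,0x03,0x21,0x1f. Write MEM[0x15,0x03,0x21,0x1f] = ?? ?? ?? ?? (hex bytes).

MEM[0x15,0x03,0x21,0x1f] = 59 70 52 70

[0] 0x1a->0x12 len=8 : 6c 81 70 5a d6 37 c1 52
[1] 0x1b->0x1e len=3 : 81 70 5a
[2] 0x03->0x14 len=2 : 1b 59
[3] 0x06->0x18 len=5 : 67 6a 7e 3f 4b
[4] 0x1a->0x07 len=3 : 7e 3f 4b
[5] 0x1c->0x00 len=8 : 4b 5a 81 70 5a 52 d5 1a
query mem[0x15]=0x59, mem[0x03]=0x70, mem[0x21]=0x52, mem[0x1f]=0x70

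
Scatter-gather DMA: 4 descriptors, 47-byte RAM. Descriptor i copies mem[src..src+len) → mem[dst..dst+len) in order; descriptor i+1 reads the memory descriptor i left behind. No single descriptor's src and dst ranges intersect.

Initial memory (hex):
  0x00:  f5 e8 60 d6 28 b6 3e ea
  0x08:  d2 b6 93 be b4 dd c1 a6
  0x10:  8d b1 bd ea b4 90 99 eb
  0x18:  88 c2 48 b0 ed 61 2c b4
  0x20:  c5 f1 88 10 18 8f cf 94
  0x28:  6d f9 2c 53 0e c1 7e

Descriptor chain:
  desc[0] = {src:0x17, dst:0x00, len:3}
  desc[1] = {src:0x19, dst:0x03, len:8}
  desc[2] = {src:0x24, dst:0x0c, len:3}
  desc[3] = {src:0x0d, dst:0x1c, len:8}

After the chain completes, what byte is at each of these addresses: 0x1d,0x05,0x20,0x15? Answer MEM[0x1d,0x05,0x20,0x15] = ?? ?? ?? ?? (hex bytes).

[0] 0x17->0x00 len=3 : eb 88 c2
[1] 0x19->0x03 len=8 : c2 48 b0 ed 61 2c b4 c5
[2] 0x24->0x0c len=3 : 18 8f cf
[3] 0x0d->0x1c len=8 : 8f cf a6 8d b1 bd ea b4
query mem[0x1d]=0xcf, mem[0x05]=0xb0, mem[0x20]=0xb1, mem[0x15]=0x90

MEM[0x1d,0x05,0x20,0x15] = cf b0 b1 90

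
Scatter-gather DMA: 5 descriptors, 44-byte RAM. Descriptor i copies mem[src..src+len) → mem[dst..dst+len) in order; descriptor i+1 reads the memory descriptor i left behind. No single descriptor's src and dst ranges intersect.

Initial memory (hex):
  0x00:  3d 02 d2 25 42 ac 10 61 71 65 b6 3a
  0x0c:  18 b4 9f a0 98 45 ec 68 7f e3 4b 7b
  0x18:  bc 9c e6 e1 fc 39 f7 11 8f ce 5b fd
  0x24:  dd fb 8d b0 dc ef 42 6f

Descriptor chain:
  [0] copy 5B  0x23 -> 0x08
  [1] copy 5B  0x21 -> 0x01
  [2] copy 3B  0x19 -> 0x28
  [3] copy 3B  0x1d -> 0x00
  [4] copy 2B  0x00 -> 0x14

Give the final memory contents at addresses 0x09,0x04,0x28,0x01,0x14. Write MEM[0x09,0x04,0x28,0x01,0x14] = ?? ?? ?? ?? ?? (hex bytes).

MEM[0x09,0x04,0x28,0x01,0x14] = dd dd 9c f7 39

  after D0: wrote 5B at 0x08 = fdddfb8db0
  after D1: wrote 5B at 0x01 = ce5bfdddfb
  after D2: wrote 3B at 0x28 = 9ce6e1
  after D3: wrote 3B at 0x00 = 39f711
  after D4: wrote 2B at 0x14 = 39f7
query mem[0x09]=0xdd, mem[0x04]=0xdd, mem[0x28]=0x9c, mem[0x01]=0xf7, mem[0x14]=0x39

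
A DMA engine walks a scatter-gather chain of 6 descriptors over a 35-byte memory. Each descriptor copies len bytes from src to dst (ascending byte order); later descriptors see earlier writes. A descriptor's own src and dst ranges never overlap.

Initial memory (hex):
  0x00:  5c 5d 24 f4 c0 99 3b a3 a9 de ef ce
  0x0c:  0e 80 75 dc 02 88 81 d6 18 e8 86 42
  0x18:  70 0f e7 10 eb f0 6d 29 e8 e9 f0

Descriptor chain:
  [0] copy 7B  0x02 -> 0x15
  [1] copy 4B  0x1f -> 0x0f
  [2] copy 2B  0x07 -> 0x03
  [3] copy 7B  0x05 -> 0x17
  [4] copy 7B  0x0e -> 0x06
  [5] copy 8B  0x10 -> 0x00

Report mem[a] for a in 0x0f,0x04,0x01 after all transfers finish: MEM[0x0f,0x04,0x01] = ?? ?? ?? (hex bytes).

#0 dst[0x15+7] := {0x24,0xf4,0xc0,0x99,0x3b,0xa3,0xa9}
#1 dst[0x0f+4] := {0x29,0xe8,0xe9,0xf0}
#2 dst[0x03+2] := {0xa3,0xa9}
#3 dst[0x17+7] := {0x99,0x3b,0xa3,0xa9,0xde,0xef,0xce}
#4 dst[0x06+7] := {0x75,0x29,0xe8,0xe9,0xf0,0xd6,0x18}
#5 dst[0x00+8] := {0xe8,0xe9,0xf0,0xd6,0x18,0x24,0xf4,0x99}
query mem[0x0f]=0x29, mem[0x04]=0x18, mem[0x01]=0xe9

MEM[0x0f,0x04,0x01] = 29 18 e9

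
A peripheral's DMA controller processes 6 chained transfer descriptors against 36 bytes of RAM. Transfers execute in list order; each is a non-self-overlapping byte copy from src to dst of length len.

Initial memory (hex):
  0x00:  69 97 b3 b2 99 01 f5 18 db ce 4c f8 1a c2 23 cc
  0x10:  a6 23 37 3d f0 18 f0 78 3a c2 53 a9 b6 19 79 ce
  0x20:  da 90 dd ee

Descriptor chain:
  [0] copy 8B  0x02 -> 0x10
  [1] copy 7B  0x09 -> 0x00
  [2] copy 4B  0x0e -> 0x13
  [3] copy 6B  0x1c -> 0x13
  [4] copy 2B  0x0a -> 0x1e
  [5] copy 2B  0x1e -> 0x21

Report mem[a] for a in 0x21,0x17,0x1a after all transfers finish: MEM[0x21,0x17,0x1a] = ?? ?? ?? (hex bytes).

#0 dst[0x10+8] := {0xb3,0xb2,0x99,0x01,0xf5,0x18,0xdb,0xce}
#1 dst[0x00+7] := {0xce,0x4c,0xf8,0x1a,0xc2,0x23,0xcc}
#2 dst[0x13+4] := {0x23,0xcc,0xb3,0xb2}
#3 dst[0x13+6] := {0xb6,0x19,0x79,0xce,0xda,0x90}
#4 dst[0x1e+2] := {0x4c,0xf8}
#5 dst[0x21+2] := {0x4c,0xf8}
query mem[0x21]=0x4c, mem[0x17]=0xda, mem[0x1a]=0x53

MEM[0x21,0x17,0x1a] = 4c da 53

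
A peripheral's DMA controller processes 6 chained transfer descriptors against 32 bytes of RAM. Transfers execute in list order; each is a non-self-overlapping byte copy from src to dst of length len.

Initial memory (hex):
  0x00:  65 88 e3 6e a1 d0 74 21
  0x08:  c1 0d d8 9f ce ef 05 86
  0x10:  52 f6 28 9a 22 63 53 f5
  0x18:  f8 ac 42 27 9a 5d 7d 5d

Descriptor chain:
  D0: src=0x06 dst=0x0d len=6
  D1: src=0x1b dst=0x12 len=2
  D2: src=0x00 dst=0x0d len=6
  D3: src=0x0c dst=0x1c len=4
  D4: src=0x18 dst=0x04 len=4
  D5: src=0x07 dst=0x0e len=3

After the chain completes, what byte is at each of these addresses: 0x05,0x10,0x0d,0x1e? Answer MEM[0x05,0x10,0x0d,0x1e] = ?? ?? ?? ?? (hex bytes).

MEM[0x05,0x10,0x0d,0x1e] = ac 0d 65 88

#0 dst[0x0d+6] := {0x74,0x21,0xc1,0x0d,0xd8,0x9f}
#1 dst[0x12+2] := {0x27,0x9a}
#2 dst[0x0d+6] := {0x65,0x88,0xe3,0x6e,0xa1,0xd0}
#3 dst[0x1c+4] := {0xce,0x65,0x88,0xe3}
#4 dst[0x04+4] := {0xf8,0xac,0x42,0x27}
#5 dst[0x0e+3] := {0x27,0xc1,0x0d}
query mem[0x05]=0xac, mem[0x10]=0x0d, mem[0x0d]=0x65, mem[0x1e]=0x88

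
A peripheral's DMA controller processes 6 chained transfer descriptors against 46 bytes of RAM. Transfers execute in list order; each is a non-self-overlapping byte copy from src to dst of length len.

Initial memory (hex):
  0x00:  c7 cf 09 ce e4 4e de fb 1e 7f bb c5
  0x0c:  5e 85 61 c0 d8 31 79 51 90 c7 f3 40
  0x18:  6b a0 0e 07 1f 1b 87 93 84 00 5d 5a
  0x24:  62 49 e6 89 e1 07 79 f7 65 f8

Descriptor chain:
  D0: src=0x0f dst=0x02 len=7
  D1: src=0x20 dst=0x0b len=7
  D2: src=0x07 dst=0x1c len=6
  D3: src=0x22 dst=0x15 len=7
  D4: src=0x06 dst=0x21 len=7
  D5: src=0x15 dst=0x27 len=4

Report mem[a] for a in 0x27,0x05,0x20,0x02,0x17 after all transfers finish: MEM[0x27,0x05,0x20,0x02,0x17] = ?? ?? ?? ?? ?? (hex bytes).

D0: mem[0x02..0x08] <- [c0 d8 31 79 51 90 c7]
D1: mem[0x0b..0x11] <- [84 00 5d 5a 62 49 e6]
D2: mem[0x1c..0x21] <- [90 c7 7f bb 84 00]
D3: mem[0x15..0x1b] <- [5d 5a 62 49 e6 89 e1]
D4: mem[0x21..0x27] <- [51 90 c7 7f bb 84 00]
D5: mem[0x27..0x2a] <- [5d 5a 62 49]
query mem[0x27]=0x5d, mem[0x05]=0x79, mem[0x20]=0x84, mem[0x02]=0xc0, mem[0x17]=0x62

MEM[0x27,0x05,0x20,0x02,0x17] = 5d 79 84 c0 62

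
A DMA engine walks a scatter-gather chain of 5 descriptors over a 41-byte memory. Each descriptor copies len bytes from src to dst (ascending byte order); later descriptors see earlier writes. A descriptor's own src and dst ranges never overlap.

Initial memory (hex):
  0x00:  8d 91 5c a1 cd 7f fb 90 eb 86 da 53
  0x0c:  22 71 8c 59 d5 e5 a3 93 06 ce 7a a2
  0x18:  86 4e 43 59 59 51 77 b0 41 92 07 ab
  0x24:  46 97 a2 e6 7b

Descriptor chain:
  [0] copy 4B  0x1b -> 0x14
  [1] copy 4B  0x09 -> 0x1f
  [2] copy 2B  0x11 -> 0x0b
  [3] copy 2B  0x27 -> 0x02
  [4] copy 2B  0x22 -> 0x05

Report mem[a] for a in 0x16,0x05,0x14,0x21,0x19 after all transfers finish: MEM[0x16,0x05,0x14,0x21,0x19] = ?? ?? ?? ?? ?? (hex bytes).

MEM[0x16,0x05,0x14,0x21,0x19] = 51 22 59 53 4e

  after D0: wrote 4B at 0x14 = 59595177
  after D1: wrote 4B at 0x1f = 86da5322
  after D2: wrote 2B at 0x0b = e5a3
  after D3: wrote 2B at 0x02 = e67b
  after D4: wrote 2B at 0x05 = 22ab
query mem[0x16]=0x51, mem[0x05]=0x22, mem[0x14]=0x59, mem[0x21]=0x53, mem[0x19]=0x4e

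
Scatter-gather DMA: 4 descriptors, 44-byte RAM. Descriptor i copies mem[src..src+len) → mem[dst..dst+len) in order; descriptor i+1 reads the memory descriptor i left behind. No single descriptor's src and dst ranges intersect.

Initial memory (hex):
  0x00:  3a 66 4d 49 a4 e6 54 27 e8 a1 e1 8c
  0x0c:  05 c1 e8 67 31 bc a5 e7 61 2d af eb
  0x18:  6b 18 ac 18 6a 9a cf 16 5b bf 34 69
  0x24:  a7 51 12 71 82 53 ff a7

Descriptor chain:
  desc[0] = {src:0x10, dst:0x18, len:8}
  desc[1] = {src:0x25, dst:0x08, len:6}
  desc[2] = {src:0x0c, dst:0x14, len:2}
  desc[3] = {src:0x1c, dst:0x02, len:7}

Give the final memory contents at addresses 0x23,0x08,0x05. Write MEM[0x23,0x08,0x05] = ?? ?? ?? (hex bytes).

MEM[0x23,0x08,0x05] = 69 34 eb

D0: mem[0x18..0x1f] <- [31 bc a5 e7 61 2d af eb]
D1: mem[0x08..0x0d] <- [51 12 71 82 53 ff]
D2: mem[0x14..0x15] <- [53 ff]
D3: mem[0x02..0x08] <- [61 2d af eb 5b bf 34]
query mem[0x23]=0x69, mem[0x08]=0x34, mem[0x05]=0xeb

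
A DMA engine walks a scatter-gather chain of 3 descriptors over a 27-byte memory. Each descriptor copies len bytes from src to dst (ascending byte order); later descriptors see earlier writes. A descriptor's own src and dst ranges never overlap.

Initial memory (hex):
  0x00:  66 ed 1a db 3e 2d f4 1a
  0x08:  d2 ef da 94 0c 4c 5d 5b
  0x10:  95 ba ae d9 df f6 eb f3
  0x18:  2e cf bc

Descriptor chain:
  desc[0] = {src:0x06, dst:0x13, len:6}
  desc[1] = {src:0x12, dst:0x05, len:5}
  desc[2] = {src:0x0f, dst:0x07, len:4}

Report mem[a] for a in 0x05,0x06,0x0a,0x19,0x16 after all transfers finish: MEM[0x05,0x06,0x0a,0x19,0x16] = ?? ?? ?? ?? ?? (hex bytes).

  after D0: wrote 6B at 0x13 = f41ad2efda94
  after D1: wrote 5B at 0x05 = aef41ad2ef
  after D2: wrote 4B at 0x07 = 5b95baae
query mem[0x05]=0xae, mem[0x06]=0xf4, mem[0x0a]=0xae, mem[0x19]=0xcf, mem[0x16]=0xef

MEM[0x05,0x06,0x0a,0x19,0x16] = ae f4 ae cf ef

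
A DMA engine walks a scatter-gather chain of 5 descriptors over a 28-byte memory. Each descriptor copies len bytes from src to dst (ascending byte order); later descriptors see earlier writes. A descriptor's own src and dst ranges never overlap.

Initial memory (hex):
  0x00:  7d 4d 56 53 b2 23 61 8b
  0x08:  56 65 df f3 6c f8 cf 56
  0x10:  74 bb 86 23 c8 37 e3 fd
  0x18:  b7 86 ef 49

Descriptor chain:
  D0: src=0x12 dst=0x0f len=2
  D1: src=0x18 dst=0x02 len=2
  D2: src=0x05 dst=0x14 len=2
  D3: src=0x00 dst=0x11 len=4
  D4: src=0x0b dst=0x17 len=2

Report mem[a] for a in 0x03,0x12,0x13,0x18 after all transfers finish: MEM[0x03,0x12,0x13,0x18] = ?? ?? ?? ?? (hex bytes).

#0 dst[0x0f+2] := {0x86,0x23}
#1 dst[0x02+2] := {0xb7,0x86}
#2 dst[0x14+2] := {0x23,0x61}
#3 dst[0x11+4] := {0x7d,0x4d,0xb7,0x86}
#4 dst[0x17+2] := {0xf3,0x6c}
query mem[0x03]=0x86, mem[0x12]=0x4d, mem[0x13]=0xb7, mem[0x18]=0x6c

MEM[0x03,0x12,0x13,0x18] = 86 4d b7 6c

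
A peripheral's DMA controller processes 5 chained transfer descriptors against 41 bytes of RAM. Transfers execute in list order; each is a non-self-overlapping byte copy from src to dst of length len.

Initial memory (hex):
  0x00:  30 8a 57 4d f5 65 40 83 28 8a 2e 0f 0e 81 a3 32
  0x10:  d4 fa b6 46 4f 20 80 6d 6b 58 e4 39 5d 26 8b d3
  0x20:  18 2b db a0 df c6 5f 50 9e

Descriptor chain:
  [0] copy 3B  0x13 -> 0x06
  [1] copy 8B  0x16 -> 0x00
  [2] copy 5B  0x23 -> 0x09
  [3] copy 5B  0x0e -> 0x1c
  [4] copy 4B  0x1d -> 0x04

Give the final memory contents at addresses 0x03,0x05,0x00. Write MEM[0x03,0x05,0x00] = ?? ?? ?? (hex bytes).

  after D0: wrote 3B at 0x06 = 464f20
  after D1: wrote 8B at 0x00 = 806d6b58e4395d26
  after D2: wrote 5B at 0x09 = a0dfc65f50
  after D3: wrote 5B at 0x1c = a332d4fab6
  after D4: wrote 4B at 0x04 = 32d4fab6
query mem[0x03]=0x58, mem[0x05]=0xd4, mem[0x00]=0x80

MEM[0x03,0x05,0x00] = 58 d4 80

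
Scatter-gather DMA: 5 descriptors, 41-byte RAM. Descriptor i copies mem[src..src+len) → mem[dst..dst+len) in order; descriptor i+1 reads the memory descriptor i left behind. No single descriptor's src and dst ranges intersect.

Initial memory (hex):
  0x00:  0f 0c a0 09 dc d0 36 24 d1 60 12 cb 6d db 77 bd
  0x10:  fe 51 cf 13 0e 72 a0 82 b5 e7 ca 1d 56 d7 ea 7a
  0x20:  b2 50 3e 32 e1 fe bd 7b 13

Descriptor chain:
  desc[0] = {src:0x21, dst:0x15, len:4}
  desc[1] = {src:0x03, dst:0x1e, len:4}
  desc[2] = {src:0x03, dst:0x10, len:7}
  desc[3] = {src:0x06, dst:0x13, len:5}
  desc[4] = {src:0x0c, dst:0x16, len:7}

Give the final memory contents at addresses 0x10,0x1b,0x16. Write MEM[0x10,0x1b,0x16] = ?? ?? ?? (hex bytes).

#0 dst[0x15+4] := {0x50,0x3e,0x32,0xe1}
#1 dst[0x1e+4] := {0x09,0xdc,0xd0,0x36}
#2 dst[0x10+7] := {0x09,0xdc,0xd0,0x36,0x24,0xd1,0x60}
#3 dst[0x13+5] := {0x36,0x24,0xd1,0x60,0x12}
#4 dst[0x16+7] := {0x6d,0xdb,0x77,0xbd,0x09,0xdc,0xd0}
query mem[0x10]=0x09, mem[0x1b]=0xdc, mem[0x16]=0x6d

MEM[0x10,0x1b,0x16] = 09 dc 6d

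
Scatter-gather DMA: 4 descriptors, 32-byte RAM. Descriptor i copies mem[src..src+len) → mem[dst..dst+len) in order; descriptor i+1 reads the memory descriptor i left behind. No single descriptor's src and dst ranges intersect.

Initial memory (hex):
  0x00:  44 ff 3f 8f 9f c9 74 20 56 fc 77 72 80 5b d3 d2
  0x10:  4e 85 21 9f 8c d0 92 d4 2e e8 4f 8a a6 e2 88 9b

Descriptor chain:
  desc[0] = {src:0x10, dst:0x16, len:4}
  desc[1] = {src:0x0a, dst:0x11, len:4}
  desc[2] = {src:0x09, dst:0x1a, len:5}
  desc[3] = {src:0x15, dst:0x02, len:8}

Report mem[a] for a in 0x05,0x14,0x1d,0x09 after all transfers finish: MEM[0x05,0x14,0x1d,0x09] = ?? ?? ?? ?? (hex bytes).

MEM[0x05,0x14,0x1d,0x09] = 21 5b 80 72

[0] 0x10->0x16 len=4 : 4e 85 21 9f
[1] 0x0a->0x11 len=4 : 77 72 80 5b
[2] 0x09->0x1a len=5 : fc 77 72 80 5b
[3] 0x15->0x02 len=8 : d0 4e 85 21 9f fc 77 72
query mem[0x05]=0x21, mem[0x14]=0x5b, mem[0x1d]=0x80, mem[0x09]=0x72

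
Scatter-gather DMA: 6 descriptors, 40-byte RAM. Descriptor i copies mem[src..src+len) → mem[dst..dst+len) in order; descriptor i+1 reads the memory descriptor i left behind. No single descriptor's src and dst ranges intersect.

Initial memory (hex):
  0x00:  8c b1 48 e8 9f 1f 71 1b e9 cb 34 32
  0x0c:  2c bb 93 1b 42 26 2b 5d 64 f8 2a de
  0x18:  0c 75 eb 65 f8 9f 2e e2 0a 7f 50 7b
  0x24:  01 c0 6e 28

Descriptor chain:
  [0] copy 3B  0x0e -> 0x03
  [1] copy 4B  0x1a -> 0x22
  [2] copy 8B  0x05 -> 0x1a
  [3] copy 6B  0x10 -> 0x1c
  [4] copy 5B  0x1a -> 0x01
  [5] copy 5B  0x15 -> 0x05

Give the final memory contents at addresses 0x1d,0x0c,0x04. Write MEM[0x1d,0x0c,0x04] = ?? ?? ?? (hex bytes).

MEM[0x1d,0x0c,0x04] = 26 2c 26

  after D0: wrote 3B at 0x03 = 931b42
  after D1: wrote 4B at 0x22 = eb65f89f
  after D2: wrote 8B at 0x1a = 42711be9cb34322c
  after D3: wrote 6B at 0x1c = 42262b5d64f8
  after D4: wrote 5B at 0x01 = 427142262b
  after D5: wrote 5B at 0x05 = f82ade0c75
query mem[0x1d]=0x26, mem[0x0c]=0x2c, mem[0x04]=0x26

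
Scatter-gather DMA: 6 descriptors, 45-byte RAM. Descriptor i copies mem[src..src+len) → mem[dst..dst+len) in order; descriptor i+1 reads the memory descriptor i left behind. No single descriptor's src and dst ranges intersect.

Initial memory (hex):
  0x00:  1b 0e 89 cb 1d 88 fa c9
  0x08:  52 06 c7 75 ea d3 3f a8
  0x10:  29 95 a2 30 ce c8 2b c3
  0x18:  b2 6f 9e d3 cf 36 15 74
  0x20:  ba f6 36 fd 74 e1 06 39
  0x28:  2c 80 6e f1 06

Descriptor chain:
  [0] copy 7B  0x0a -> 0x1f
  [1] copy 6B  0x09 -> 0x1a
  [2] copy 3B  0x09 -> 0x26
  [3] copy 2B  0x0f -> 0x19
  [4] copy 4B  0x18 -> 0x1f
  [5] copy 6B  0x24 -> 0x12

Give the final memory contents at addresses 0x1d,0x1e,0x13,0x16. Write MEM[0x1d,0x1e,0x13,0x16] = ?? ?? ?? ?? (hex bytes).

MEM[0x1d,0x1e,0x13,0x16] = ea d3 29 75

D0: mem[0x1f..0x25] <- [c7 75 ea d3 3f a8 29]
D1: mem[0x1a..0x1f] <- [06 c7 75 ea d3 3f]
D2: mem[0x26..0x28] <- [06 c7 75]
D3: mem[0x19..0x1a] <- [a8 29]
D4: mem[0x1f..0x22] <- [b2 a8 29 c7]
D5: mem[0x12..0x17] <- [a8 29 06 c7 75 80]
query mem[0x1d]=0xea, mem[0x1e]=0xd3, mem[0x13]=0x29, mem[0x16]=0x75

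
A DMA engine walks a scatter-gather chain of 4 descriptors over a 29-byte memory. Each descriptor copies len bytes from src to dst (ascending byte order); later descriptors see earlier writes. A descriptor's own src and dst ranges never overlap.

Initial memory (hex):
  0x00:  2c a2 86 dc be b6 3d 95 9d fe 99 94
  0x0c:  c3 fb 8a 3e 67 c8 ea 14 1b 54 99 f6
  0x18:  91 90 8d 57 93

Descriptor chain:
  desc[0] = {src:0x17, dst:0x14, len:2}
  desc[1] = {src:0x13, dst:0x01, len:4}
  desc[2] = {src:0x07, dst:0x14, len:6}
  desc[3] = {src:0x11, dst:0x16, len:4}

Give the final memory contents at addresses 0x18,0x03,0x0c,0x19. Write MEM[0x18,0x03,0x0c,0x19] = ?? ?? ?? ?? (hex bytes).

[0] 0x17->0x14 len=2 : f6 91
[1] 0x13->0x01 len=4 : 14 f6 91 99
[2] 0x07->0x14 len=6 : 95 9d fe 99 94 c3
[3] 0x11->0x16 len=4 : c8 ea 14 95
query mem[0x18]=0x14, mem[0x03]=0x91, mem[0x0c]=0xc3, mem[0x19]=0x95

MEM[0x18,0x03,0x0c,0x19] = 14 91 c3 95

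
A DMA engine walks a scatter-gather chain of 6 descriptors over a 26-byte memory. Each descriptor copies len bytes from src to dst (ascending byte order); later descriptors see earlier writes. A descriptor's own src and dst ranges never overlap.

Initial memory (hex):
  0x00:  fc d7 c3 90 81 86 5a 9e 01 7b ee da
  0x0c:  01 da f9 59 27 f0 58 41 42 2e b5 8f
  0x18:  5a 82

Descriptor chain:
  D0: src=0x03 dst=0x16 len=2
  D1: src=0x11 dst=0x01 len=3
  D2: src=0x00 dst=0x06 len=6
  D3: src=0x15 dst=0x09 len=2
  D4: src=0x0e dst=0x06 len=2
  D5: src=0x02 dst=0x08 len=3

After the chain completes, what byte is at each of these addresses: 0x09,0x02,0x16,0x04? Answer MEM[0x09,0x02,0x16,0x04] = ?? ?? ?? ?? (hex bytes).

  after D0: wrote 2B at 0x16 = 9081
  after D1: wrote 3B at 0x01 = f05841
  after D2: wrote 6B at 0x06 = fcf058418186
  after D3: wrote 2B at 0x09 = 2e90
  after D4: wrote 2B at 0x06 = f959
  after D5: wrote 3B at 0x08 = 584181
query mem[0x09]=0x41, mem[0x02]=0x58, mem[0x16]=0x90, mem[0x04]=0x81

MEM[0x09,0x02,0x16,0x04] = 41 58 90 81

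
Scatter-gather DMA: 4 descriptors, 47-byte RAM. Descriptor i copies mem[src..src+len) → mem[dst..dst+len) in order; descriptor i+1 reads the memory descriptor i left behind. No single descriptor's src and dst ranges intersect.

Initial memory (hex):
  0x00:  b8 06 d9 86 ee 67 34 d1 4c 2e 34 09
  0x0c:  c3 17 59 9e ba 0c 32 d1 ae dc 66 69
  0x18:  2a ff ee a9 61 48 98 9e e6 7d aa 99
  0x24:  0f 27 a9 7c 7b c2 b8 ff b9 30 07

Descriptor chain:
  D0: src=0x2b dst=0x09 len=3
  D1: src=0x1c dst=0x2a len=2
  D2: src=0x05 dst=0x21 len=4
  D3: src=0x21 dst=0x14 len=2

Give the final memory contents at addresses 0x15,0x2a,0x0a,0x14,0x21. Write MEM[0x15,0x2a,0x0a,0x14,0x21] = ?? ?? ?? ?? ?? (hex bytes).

MEM[0x15,0x2a,0x0a,0x14,0x21] = 34 61 b9 67 67

#0 dst[0x09+3] := {0xff,0xb9,0x30}
#1 dst[0x2a+2] := {0x61,0x48}
#2 dst[0x21+4] := {0x67,0x34,0xd1,0x4c}
#3 dst[0x14+2] := {0x67,0x34}
query mem[0x15]=0x34, mem[0x2a]=0x61, mem[0x0a]=0xb9, mem[0x14]=0x67, mem[0x21]=0x67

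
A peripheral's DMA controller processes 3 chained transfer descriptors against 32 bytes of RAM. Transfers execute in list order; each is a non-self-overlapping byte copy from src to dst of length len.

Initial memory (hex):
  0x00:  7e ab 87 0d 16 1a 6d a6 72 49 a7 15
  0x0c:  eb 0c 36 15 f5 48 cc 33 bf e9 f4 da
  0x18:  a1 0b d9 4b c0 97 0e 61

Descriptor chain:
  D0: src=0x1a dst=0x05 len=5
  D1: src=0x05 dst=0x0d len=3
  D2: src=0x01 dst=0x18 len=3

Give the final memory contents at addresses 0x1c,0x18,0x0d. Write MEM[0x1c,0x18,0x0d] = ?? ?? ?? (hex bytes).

MEM[0x1c,0x18,0x0d] = c0 ab d9

  after D0: wrote 5B at 0x05 = d94bc0970e
  after D1: wrote 3B at 0x0d = d94bc0
  after D2: wrote 3B at 0x18 = ab870d
query mem[0x1c]=0xc0, mem[0x18]=0xab, mem[0x0d]=0xd9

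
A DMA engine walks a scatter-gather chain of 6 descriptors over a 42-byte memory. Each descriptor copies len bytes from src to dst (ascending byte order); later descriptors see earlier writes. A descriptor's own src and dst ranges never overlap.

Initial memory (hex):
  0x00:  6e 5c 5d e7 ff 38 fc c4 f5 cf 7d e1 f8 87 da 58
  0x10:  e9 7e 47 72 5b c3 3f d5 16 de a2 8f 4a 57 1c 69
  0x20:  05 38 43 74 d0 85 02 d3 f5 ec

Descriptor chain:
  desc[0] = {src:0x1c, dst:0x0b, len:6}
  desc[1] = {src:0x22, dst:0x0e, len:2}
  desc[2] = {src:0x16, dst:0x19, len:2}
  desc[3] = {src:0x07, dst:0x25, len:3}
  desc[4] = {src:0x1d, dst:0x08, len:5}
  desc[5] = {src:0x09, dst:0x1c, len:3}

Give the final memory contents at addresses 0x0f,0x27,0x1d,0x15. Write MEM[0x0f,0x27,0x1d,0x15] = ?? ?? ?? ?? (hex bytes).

MEM[0x0f,0x27,0x1d,0x15] = 74 cf 69 c3

  after D0: wrote 6B at 0x0b = 4a571c690538
  after D1: wrote 2B at 0x0e = 4374
  after D2: wrote 2B at 0x19 = 3fd5
  after D3: wrote 3B at 0x25 = c4f5cf
  after D4: wrote 5B at 0x08 = 571c690538
  after D5: wrote 3B at 0x1c = 1c6905
query mem[0x0f]=0x74, mem[0x27]=0xcf, mem[0x1d]=0x69, mem[0x15]=0xc3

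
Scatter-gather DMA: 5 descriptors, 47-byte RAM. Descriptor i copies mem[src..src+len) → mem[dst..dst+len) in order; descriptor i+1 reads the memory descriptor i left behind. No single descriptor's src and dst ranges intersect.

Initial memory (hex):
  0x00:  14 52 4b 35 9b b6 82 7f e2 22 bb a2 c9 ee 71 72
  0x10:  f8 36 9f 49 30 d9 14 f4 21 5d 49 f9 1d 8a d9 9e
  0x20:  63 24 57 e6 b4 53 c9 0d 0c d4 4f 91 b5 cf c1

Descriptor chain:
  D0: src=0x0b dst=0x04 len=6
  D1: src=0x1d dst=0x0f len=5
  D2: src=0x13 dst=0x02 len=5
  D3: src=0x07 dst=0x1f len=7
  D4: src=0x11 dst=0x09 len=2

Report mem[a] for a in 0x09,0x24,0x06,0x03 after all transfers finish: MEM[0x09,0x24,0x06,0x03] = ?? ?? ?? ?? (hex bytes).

MEM[0x09,0x24,0x06,0x03] = 9e c9 f4 30

#0 dst[0x04+6] := {0xa2,0xc9,0xee,0x71,0x72,0xf8}
#1 dst[0x0f+5] := {0x8a,0xd9,0x9e,0x63,0x24}
#2 dst[0x02+5] := {0x24,0x30,0xd9,0x14,0xf4}
#3 dst[0x1f+7] := {0x71,0x72,0xf8,0xbb,0xa2,0xc9,0xee}
#4 dst[0x09+2] := {0x9e,0x63}
query mem[0x09]=0x9e, mem[0x24]=0xc9, mem[0x06]=0xf4, mem[0x03]=0x30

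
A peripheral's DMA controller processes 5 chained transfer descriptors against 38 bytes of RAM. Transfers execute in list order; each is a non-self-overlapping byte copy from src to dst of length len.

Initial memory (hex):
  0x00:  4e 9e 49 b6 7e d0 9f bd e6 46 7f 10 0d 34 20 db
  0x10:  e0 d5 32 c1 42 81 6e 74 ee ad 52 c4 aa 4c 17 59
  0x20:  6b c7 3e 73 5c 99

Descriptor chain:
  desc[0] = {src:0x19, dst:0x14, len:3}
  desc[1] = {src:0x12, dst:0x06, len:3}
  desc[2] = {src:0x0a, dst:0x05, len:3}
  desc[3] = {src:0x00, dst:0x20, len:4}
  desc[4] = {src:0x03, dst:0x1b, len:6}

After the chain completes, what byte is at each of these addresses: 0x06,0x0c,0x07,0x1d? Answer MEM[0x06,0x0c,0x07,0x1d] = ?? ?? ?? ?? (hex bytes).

D0: mem[0x14..0x16] <- [ad 52 c4]
D1: mem[0x06..0x08] <- [32 c1 ad]
D2: mem[0x05..0x07] <- [7f 10 0d]
D3: mem[0x20..0x23] <- [4e 9e 49 b6]
D4: mem[0x1b..0x20] <- [b6 7e 7f 10 0d ad]
query mem[0x06]=0x10, mem[0x0c]=0x0d, mem[0x07]=0x0d, mem[0x1d]=0x7f

MEM[0x06,0x0c,0x07,0x1d] = 10 0d 0d 7f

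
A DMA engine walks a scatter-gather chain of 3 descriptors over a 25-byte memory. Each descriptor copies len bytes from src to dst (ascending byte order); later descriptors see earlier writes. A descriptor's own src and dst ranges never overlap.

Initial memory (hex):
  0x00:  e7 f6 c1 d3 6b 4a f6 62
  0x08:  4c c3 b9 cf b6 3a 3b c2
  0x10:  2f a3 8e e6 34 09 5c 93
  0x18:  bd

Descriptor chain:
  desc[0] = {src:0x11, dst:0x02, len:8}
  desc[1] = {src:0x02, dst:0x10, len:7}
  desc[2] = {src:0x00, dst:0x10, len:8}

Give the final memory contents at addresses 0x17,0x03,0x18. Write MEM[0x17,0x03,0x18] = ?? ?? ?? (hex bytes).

[0] 0x11->0x02 len=8 : a3 8e e6 34 09 5c 93 bd
[1] 0x02->0x10 len=7 : a3 8e e6 34 09 5c 93
[2] 0x00->0x10 len=8 : e7 f6 a3 8e e6 34 09 5c
query mem[0x17]=0x5c, mem[0x03]=0x8e, mem[0x18]=0xbd

MEM[0x17,0x03,0x18] = 5c 8e bd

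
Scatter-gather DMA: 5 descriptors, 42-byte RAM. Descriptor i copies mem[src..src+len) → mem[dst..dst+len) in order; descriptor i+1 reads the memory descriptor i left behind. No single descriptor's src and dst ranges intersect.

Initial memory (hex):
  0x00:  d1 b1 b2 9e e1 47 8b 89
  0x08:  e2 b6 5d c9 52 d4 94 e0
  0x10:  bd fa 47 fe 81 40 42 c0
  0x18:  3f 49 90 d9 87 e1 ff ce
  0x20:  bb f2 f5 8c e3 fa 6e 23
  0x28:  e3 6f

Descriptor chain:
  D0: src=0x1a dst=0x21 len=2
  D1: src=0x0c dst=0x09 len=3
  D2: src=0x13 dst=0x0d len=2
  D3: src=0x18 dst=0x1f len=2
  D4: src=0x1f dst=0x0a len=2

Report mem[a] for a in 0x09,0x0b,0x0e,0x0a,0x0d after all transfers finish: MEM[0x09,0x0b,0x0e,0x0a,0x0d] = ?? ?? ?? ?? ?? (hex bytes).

[0] 0x1a->0x21 len=2 : 90 d9
[1] 0x0c->0x09 len=3 : 52 d4 94
[2] 0x13->0x0d len=2 : fe 81
[3] 0x18->0x1f len=2 : 3f 49
[4] 0x1f->0x0a len=2 : 3f 49
query mem[0x09]=0x52, mem[0x0b]=0x49, mem[0x0e]=0x81, mem[0x0a]=0x3f, mem[0x0d]=0xfe

MEM[0x09,0x0b,0x0e,0x0a,0x0d] = 52 49 81 3f fe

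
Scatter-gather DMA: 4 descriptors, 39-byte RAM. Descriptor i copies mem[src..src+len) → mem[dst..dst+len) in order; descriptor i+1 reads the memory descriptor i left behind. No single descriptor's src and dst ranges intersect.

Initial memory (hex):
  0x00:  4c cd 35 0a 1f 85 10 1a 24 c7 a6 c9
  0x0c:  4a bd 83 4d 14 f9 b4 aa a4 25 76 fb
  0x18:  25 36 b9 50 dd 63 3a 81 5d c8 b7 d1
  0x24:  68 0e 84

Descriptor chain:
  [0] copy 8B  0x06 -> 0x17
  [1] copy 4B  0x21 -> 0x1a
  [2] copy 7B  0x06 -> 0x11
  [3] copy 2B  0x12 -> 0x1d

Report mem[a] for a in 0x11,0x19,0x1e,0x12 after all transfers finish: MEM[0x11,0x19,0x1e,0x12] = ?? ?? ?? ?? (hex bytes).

MEM[0x11,0x19,0x1e,0x12] = 10 24 24 1a

[0] 0x06->0x17 len=8 : 10 1a 24 c7 a6 c9 4a bd
[1] 0x21->0x1a len=4 : c8 b7 d1 68
[2] 0x06->0x11 len=7 : 10 1a 24 c7 a6 c9 4a
[3] 0x12->0x1d len=2 : 1a 24
query mem[0x11]=0x10, mem[0x19]=0x24, mem[0x1e]=0x24, mem[0x12]=0x1a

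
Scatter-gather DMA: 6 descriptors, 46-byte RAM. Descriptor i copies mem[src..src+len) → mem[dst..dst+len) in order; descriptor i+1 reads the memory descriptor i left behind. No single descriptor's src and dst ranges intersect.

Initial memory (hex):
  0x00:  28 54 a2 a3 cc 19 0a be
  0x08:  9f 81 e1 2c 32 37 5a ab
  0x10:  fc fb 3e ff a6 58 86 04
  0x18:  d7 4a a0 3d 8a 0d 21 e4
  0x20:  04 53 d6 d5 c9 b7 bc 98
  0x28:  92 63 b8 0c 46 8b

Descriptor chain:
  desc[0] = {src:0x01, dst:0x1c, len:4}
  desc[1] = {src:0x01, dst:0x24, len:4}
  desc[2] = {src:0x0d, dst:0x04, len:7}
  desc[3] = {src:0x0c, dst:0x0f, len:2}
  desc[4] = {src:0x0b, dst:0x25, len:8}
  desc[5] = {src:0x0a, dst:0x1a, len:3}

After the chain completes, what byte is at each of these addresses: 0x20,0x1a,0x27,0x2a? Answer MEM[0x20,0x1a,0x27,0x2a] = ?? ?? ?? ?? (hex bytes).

MEM[0x20,0x1a,0x27,0x2a] = 04 ff 37 37

D0: mem[0x1c..0x1f] <- [54 a2 a3 cc]
D1: mem[0x24..0x27] <- [54 a2 a3 cc]
D2: mem[0x04..0x0a] <- [37 5a ab fc fb 3e ff]
D3: mem[0x0f..0x10] <- [32 37]
D4: mem[0x25..0x2c] <- [2c 32 37 5a 32 37 fb 3e]
D5: mem[0x1a..0x1c] <- [ff 2c 32]
query mem[0x20]=0x04, mem[0x1a]=0xff, mem[0x27]=0x37, mem[0x2a]=0x37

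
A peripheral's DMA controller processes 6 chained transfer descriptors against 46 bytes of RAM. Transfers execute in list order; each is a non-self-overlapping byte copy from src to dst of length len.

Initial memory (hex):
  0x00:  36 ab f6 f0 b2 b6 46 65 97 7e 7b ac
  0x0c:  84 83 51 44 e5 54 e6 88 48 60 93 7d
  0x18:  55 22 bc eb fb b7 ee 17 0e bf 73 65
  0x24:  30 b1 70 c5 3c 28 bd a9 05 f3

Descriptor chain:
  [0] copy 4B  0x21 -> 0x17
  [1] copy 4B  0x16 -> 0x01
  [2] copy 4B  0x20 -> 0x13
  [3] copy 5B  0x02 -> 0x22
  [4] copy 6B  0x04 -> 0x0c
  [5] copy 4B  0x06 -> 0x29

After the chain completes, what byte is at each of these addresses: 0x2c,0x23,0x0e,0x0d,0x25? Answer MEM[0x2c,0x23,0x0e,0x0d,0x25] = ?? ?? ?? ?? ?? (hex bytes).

MEM[0x2c,0x23,0x0e,0x0d,0x25] = 7e 73 46 b6 b6

  after D0: wrote 4B at 0x17 = bf736530
  after D1: wrote 4B at 0x01 = 93bf7365
  after D2: wrote 4B at 0x13 = 0ebf7365
  after D3: wrote 5B at 0x22 = bf7365b646
  after D4: wrote 6B at 0x0c = 65b64665977e
  after D5: wrote 4B at 0x29 = 4665977e
query mem[0x2c]=0x7e, mem[0x23]=0x73, mem[0x0e]=0x46, mem[0x0d]=0xb6, mem[0x25]=0xb6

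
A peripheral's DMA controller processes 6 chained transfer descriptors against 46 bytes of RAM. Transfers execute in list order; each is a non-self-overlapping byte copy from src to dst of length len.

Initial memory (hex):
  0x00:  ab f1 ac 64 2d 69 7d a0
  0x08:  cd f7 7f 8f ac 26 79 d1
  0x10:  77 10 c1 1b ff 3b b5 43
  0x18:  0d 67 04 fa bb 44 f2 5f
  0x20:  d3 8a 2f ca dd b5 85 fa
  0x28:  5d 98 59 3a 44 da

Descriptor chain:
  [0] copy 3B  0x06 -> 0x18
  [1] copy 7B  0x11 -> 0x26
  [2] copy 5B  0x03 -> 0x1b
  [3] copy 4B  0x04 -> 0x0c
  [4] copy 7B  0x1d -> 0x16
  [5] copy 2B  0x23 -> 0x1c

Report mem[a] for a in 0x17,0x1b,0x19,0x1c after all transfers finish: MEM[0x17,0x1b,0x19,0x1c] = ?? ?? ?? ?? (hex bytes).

MEM[0x17,0x1b,0x19,0x1c] = 7d 2f d3 ca

  after D0: wrote 3B at 0x18 = 7da0cd
  after D1: wrote 7B at 0x26 = 10c11bff3bb543
  after D2: wrote 5B at 0x1b = 642d697da0
  after D3: wrote 4B at 0x0c = 2d697da0
  after D4: wrote 7B at 0x16 = 697da0d38a2fca
  after D5: wrote 2B at 0x1c = cadd
query mem[0x17]=0x7d, mem[0x1b]=0x2f, mem[0x19]=0xd3, mem[0x1c]=0xca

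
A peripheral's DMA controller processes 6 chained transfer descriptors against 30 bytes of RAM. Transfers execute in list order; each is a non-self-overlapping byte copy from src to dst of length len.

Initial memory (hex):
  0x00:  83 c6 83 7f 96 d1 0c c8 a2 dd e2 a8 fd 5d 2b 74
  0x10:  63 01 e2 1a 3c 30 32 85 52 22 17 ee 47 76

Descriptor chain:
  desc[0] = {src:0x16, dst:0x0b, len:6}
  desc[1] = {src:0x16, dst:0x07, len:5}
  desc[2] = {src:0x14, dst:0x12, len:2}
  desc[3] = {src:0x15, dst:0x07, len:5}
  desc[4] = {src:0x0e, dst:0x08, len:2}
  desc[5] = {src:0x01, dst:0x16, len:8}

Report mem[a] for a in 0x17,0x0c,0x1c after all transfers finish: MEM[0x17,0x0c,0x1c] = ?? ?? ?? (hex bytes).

MEM[0x17,0x0c,0x1c] = 83 85 30

[0] 0x16->0x0b len=6 : 32 85 52 22 17 ee
[1] 0x16->0x07 len=5 : 32 85 52 22 17
[2] 0x14->0x12 len=2 : 3c 30
[3] 0x15->0x07 len=5 : 30 32 85 52 22
[4] 0x0e->0x08 len=2 : 22 17
[5] 0x01->0x16 len=8 : c6 83 7f 96 d1 0c 30 22
query mem[0x17]=0x83, mem[0x0c]=0x85, mem[0x1c]=0x30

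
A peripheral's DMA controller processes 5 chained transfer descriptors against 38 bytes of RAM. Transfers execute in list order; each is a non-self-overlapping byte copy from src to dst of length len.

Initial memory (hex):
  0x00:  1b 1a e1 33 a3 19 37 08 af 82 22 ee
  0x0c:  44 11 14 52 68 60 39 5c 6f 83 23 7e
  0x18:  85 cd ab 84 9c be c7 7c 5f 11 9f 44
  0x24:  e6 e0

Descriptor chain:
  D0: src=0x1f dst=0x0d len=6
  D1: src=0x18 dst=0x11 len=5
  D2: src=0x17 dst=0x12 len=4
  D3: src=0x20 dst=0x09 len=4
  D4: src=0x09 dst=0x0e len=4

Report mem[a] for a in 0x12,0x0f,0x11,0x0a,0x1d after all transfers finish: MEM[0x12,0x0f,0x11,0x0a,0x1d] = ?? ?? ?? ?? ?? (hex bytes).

MEM[0x12,0x0f,0x11,0x0a,0x1d] = 7e 11 44 11 be

  after D0: wrote 6B at 0x0d = 7c5f119f44e6
  after D1: wrote 5B at 0x11 = 85cdab849c
  after D2: wrote 4B at 0x12 = 7e85cdab
  after D3: wrote 4B at 0x09 = 5f119f44
  after D4: wrote 4B at 0x0e = 5f119f44
query mem[0x12]=0x7e, mem[0x0f]=0x11, mem[0x11]=0x44, mem[0x0a]=0x11, mem[0x1d]=0xbe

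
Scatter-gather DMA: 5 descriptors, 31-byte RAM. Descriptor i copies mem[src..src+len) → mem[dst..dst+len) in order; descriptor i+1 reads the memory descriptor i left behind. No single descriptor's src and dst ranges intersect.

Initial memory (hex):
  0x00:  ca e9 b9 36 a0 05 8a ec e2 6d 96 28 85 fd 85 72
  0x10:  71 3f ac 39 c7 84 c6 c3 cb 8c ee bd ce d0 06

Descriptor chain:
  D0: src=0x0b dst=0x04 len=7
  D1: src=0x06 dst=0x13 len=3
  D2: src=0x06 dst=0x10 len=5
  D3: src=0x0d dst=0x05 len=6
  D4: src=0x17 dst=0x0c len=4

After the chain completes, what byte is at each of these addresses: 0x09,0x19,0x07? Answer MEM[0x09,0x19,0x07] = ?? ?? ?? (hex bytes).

MEM[0x09,0x19,0x07] = 85 8c 72

D0: mem[0x04..0x0a] <- [28 85 fd 85 72 71 3f]
D1: mem[0x13..0x15] <- [fd 85 72]
D2: mem[0x10..0x14] <- [fd 85 72 71 3f]
D3: mem[0x05..0x0a] <- [fd 85 72 fd 85 72]
D4: mem[0x0c..0x0f] <- [c3 cb 8c ee]
query mem[0x09]=0x85, mem[0x19]=0x8c, mem[0x07]=0x72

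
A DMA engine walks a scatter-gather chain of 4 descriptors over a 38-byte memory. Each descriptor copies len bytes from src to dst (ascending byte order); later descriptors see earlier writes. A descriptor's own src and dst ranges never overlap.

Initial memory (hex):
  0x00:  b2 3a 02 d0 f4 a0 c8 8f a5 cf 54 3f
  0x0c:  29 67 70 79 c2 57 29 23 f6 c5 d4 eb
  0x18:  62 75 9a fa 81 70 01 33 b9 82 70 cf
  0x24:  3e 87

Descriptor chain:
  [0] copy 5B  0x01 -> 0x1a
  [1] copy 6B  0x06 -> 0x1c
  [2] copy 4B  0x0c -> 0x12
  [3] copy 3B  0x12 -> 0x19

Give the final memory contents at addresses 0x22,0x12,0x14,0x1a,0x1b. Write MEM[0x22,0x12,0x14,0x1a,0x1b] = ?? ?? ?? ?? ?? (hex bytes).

#0 dst[0x1a+5] := {0x3a,0x02,0xd0,0xf4,0xa0}
#1 dst[0x1c+6] := {0xc8,0x8f,0xa5,0xcf,0x54,0x3f}
#2 dst[0x12+4] := {0x29,0x67,0x70,0x79}
#3 dst[0x19+3] := {0x29,0x67,0x70}
query mem[0x22]=0x70, mem[0x12]=0x29, mem[0x14]=0x70, mem[0x1a]=0x67, mem[0x1b]=0x70

MEM[0x22,0x12,0x14,0x1a,0x1b] = 70 29 70 67 70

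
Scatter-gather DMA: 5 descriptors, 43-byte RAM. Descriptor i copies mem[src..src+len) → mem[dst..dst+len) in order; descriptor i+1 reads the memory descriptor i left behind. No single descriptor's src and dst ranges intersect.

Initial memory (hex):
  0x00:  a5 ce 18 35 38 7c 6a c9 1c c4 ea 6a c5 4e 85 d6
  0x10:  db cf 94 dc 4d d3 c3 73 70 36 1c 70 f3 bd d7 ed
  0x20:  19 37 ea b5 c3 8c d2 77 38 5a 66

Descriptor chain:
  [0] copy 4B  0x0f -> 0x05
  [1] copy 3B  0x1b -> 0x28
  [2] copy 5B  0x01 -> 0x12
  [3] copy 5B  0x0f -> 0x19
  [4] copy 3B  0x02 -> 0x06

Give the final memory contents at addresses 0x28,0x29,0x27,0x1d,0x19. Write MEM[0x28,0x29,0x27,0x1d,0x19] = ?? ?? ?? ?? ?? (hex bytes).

D0: mem[0x05..0x08] <- [d6 db cf 94]
D1: mem[0x28..0x2a] <- [70 f3 bd]
D2: mem[0x12..0x16] <- [ce 18 35 38 d6]
D3: mem[0x19..0x1d] <- [d6 db cf ce 18]
D4: mem[0x06..0x08] <- [18 35 38]
query mem[0x28]=0x70, mem[0x29]=0xf3, mem[0x27]=0x77, mem[0x1d]=0x18, mem[0x19]=0xd6

MEM[0x28,0x29,0x27,0x1d,0x19] = 70 f3 77 18 d6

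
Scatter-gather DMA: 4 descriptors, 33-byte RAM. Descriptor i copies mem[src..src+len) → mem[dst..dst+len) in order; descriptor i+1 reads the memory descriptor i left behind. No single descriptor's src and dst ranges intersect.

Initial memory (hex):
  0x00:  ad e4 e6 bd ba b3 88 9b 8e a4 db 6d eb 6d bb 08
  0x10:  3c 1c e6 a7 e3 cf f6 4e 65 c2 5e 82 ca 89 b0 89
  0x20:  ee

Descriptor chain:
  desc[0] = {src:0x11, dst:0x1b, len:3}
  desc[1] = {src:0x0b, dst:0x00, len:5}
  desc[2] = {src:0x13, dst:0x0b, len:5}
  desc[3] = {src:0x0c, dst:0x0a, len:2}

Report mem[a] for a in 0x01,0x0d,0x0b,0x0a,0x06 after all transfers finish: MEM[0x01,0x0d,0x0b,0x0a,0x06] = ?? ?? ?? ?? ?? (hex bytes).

MEM[0x01,0x0d,0x0b,0x0a,0x06] = eb cf cf e3 88

[0] 0x11->0x1b len=3 : 1c e6 a7
[1] 0x0b->0x00 len=5 : 6d eb 6d bb 08
[2] 0x13->0x0b len=5 : a7 e3 cf f6 4e
[3] 0x0c->0x0a len=2 : e3 cf
query mem[0x01]=0xeb, mem[0x0d]=0xcf, mem[0x0b]=0xcf, mem[0x0a]=0xe3, mem[0x06]=0x88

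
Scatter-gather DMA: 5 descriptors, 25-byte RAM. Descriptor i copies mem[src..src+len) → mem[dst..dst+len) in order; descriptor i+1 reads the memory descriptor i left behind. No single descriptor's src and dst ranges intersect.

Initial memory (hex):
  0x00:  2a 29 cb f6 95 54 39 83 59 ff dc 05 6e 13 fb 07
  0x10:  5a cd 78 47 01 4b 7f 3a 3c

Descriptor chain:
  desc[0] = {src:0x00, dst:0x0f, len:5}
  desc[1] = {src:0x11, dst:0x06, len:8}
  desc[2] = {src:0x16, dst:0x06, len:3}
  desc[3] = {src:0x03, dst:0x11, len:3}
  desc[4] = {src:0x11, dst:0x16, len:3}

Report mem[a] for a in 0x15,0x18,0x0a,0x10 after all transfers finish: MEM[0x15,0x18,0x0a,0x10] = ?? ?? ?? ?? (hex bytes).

MEM[0x15,0x18,0x0a,0x10] = 4b 54 4b 29

D0: mem[0x0f..0x13] <- [2a 29 cb f6 95]
D1: mem[0x06..0x0d] <- [cb f6 95 01 4b 7f 3a 3c]
D2: mem[0x06..0x08] <- [7f 3a 3c]
D3: mem[0x11..0x13] <- [f6 95 54]
D4: mem[0x16..0x18] <- [f6 95 54]
query mem[0x15]=0x4b, mem[0x18]=0x54, mem[0x0a]=0x4b, mem[0x10]=0x29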